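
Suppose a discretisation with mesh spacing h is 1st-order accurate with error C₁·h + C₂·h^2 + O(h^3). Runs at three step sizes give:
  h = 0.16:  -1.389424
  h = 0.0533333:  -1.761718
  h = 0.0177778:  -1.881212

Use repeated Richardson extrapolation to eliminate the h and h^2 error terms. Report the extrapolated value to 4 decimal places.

First eliminate the h term (factor 3^1 = 3):
  B₁ = (3·(-1.761718) − (-1.389424))/2 = -1.947865
  B₂ = (3·(-1.881212) − (-1.761718))/2 = -1.940959
Then eliminate the h^2 term (factor 3^2 = 9):
  (9·(-1.940959) − (-1.947865))/8 = -1.940096

-1.9401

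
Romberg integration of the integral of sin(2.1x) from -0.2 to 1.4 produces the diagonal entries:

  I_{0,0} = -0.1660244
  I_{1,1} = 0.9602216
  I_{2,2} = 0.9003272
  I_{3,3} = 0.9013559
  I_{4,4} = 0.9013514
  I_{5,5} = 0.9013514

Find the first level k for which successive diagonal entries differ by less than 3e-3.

k = 3

|I_{1,1} − I_{0,0}| = 1.1262460 ≥ 3e-3
|I_{2,2} − I_{1,1}| = 0.0598944 ≥ 3e-3
|I_{3,3} − I_{2,2}| = 0.0010287 < 3e-3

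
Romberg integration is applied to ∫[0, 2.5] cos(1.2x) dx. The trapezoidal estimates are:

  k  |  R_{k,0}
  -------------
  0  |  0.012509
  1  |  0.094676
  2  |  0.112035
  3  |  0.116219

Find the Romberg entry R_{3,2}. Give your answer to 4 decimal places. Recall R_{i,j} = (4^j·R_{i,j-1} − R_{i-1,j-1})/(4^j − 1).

0.1176

R_{2,1} = 0.112035 + (0.112035 − 0.094676)/3 = 0.117821
R_{3,1} = (4·0.116219 − 0.112035) / 3 = 0.117614
R_{3,2} = 0.117614 + (0.117614 − 0.117821)/15 = 0.117600
(Column j=1 coincides with Simpson's rule on the same nodes.)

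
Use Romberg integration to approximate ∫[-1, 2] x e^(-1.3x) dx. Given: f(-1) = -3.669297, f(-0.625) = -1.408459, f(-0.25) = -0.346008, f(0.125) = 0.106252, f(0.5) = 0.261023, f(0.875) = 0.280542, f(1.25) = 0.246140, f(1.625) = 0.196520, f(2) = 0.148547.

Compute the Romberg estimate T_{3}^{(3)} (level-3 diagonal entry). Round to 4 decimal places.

T_{0}^{(0)} (trapezoid, 1 panel, h=3.0000): -5.281125
T_{1}^{(0)} (trapezoid, 2 panels, h=1.5000): -2.249028
T_{2}^{(0)} (trapezoid, 4 panels, h=0.7500): -1.199415
T_{3}^{(0)} (trapezoid, 8 panels, h=0.3750): -0.909137
T_{1}^{(1)} = -2.249028 + (-2.249028 − (-5.281125))/3 = -1.238329
T_{2}^{(1)} = -1.199415 + (-1.199415 − (-2.249028))/3 = -0.849544
T_{3}^{(1)} = -0.909137 + (-0.909137 − (-1.199415))/3 = -0.812378
T_{2}^{(2)} = -0.849544 + (-0.849544 − (-1.238329))/15 = -0.823625
T_{3}^{(2)} = -0.812378 + (-0.812378 − (-0.849544))/15 = -0.809900
T_{3}^{(3)} = -0.809900 + (-0.809900 − (-0.823625))/63 = -0.809682

-0.8097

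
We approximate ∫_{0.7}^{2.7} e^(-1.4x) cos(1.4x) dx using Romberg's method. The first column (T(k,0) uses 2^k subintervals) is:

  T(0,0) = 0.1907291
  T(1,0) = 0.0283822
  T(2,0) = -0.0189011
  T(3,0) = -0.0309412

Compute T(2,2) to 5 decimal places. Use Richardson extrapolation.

T(1,1) = 0.0283822 + (0.0283822 − 0.1907291)/3 = -0.0257334
T(2,1) = (4·(-0.0189011) − 0.0283822) / 3 = -0.0346622
T(2,2) = -0.0346622 + (-0.0346622 − (-0.0257334))/15 = -0.0352575

-0.03526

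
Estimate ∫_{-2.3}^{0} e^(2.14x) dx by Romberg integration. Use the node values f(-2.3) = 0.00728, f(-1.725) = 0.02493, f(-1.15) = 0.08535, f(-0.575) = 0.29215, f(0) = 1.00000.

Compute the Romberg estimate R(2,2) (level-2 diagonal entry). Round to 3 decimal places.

R(0,0) (trapezoid, 1 panel, h=2.3000): 1.15837
R(1,0) (trapezoid, 2 panels, h=1.1500): 0.67734
R(2,0) (trapezoid, 4 panels, h=0.5750): 0.52099
R(1,1) = 0.67734 + (0.67734 − 1.15837)/3 = 0.51700
R(2,1) = 0.52099 + (0.52099 − 0.67734)/3 = 0.46887
R(2,2) = 0.46887 + (0.46887 − 0.51700)/15 = 0.46566

0.466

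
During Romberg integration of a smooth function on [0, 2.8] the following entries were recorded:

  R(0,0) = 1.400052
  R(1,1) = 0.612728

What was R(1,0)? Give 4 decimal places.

0.8096

From R(1,1) = (4·R(1,0) − R(0,0))/3, solve for R(1,0):
4·R(1,0) = 3·0.612728 + 1.400052 = 3.238236
R(1,0) = 0.809559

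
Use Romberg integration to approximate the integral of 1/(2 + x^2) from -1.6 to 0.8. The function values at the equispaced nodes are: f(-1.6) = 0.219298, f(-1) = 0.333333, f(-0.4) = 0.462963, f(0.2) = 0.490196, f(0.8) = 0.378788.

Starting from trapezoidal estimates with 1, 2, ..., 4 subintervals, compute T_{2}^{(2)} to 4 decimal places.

0.9625

T_{0}^{(0)} (trapezoid, 1 panel, h=2.4000): 0.717703
T_{1}^{(0)} (trapezoid, 2 panels, h=1.2000): 0.914407
T_{2}^{(0)} (trapezoid, 4 panels, h=0.6000): 0.951321
T_{1}^{(1)} = 0.914407 + (0.914407 − 0.717703)/3 = 0.979975
T_{2}^{(1)} = 0.951321 + (0.951321 − 0.914407)/3 = 0.963626
T_{2}^{(2)} = 0.963626 + (0.963626 − 0.979975)/15 = 0.962536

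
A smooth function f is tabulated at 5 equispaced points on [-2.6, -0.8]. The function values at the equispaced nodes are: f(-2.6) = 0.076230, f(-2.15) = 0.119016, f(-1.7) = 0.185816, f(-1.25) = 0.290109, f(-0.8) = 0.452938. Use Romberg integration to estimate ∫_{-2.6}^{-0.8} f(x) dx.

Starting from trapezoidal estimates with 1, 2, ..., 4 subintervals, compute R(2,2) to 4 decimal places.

R(0,0) (trapezoid, 1 panel, h=1.8000): 0.476251
R(1,0) (trapezoid, 2 panels, h=0.9000): 0.405360
R(2,0) (trapezoid, 4 panels, h=0.4500): 0.386786
R(1,1) = 0.405360 + (0.405360 − 0.476251)/3 = 0.381730
R(2,1) = 0.386786 + (0.386786 − 0.405360)/3 = 0.380595
R(2,2) = 0.380595 + (0.380595 − 0.381730)/15 = 0.380519

0.3805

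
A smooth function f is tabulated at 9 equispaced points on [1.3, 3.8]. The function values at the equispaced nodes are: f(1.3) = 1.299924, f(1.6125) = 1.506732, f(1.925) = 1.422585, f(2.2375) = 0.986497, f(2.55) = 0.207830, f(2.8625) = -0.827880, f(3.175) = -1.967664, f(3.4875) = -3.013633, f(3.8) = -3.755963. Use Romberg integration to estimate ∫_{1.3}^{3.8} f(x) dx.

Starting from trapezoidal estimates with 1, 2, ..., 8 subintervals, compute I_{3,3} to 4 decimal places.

-0.8884

I_{0,0} (trapezoid, 1 panel, h=2.5000): -3.070049
I_{1,0} (trapezoid, 2 panels, h=1.2500): -1.275237
I_{2,0} (trapezoid, 4 panels, h=0.6250): -0.978293
I_{3,0} (trapezoid, 8 panels, h=0.3125): -0.910485
I_{1,1} = -1.275237 + (-1.275237 − (-3.070049))/3 = -0.676966
I_{2,1} = -0.978293 + (-0.978293 − (-1.275237))/3 = -0.879312
I_{3,1} = -0.910485 + (-0.910485 − (-0.978293))/3 = -0.887882
I_{2,2} = -0.879312 + (-0.879312 − (-0.676966))/15 = -0.892802
I_{3,2} = -0.887882 + (-0.887882 − (-0.879312))/15 = -0.888453
I_{3,3} = -0.888453 + (-0.888453 − (-0.892802))/63 = -0.888384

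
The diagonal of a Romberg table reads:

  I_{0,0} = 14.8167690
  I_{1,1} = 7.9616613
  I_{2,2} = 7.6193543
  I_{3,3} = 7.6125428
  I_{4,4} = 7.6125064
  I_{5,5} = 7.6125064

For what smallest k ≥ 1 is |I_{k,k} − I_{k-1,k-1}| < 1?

|I_{1,1} − I_{0,0}| = 6.8551077 ≥ 1
|I_{2,2} − I_{1,1}| = 0.3423070 < 1

k = 2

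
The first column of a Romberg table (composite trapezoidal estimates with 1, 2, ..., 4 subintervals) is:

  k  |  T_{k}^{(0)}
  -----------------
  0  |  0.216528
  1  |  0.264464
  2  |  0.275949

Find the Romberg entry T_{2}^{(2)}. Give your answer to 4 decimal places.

T_{1}^{(1)} = 0.264464 + (0.264464 − 0.216528)/3 = 0.280443
T_{2}^{(1)} = (4·0.275949 − 0.264464) / 3 = 0.279777
T_{2}^{(2)} = (16·0.279777 − 0.280443) / 15 = 0.279733

0.2797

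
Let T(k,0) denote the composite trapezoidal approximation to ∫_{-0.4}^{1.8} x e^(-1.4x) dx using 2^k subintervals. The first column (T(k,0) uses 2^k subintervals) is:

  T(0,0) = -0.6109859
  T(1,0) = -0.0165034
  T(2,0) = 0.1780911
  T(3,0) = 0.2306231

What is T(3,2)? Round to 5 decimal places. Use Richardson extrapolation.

0.24848

T(2,1) = (4·0.1780911 − (-0.0165034)) / 3 = 0.2429559
T(3,1) = (4·0.2306231 − 0.1780911) / 3 = 0.2481338
T(3,2) = (16·0.2481338 − 0.2429559) / 15 = 0.2484790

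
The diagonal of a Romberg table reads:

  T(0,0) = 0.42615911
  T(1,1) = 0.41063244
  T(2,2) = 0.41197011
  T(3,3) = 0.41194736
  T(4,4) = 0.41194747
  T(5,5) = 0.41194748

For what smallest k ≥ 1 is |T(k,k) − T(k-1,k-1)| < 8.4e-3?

|T(1,1) − T(0,0)| = 0.01552667 ≥ 8.4e-3
|T(2,2) − T(1,1)| = 0.00133767 < 8.4e-3

k = 2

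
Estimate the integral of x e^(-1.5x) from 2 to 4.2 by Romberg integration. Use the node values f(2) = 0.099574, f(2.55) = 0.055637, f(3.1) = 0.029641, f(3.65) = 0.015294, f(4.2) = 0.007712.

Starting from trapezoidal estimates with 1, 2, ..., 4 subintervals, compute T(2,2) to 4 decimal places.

0.0825

T(0,0) (trapezoid, 1 panel, h=2.2000): 0.118015
T(1,0) (trapezoid, 2 panels, h=1.1000): 0.091612
T(2,0) (trapezoid, 4 panels, h=0.5500): 0.084818
T(1,1) = 0.091612 + (0.091612 − 0.118015)/3 = 0.082811
T(2,1) = 0.084818 + (0.084818 − 0.091612)/3 = 0.082553
T(2,2) = 0.082553 + (0.082553 − 0.082811)/15 = 0.082536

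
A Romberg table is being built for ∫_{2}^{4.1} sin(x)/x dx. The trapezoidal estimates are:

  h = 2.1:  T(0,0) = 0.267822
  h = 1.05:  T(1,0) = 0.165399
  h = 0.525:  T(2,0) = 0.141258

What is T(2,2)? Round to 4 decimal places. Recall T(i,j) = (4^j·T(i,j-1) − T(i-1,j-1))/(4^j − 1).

0.1333

T(1,1) = 0.165399 + (0.165399 − 0.267822)/3 = 0.131258
T(2,1) = (4·0.141258 − 0.165399) / 3 = 0.133211
T(2,2) = (16·0.133211 − 0.131258) / 15 = 0.133341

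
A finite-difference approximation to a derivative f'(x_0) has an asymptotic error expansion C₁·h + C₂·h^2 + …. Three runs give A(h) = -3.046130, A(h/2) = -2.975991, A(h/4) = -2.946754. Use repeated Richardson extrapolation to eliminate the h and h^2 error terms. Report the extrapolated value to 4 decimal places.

-2.9214

First eliminate the h term (factor 2^1 = 2):
  B₁ = (2·(-2.975991) − (-3.046130))/1 = -2.905852
  B₂ = (2·(-2.946754) − (-2.975991))/1 = -2.917517
Then eliminate the h^2 term (factor 2^2 = 4):
  (4·(-2.917517) − (-2.905852))/3 = -2.921405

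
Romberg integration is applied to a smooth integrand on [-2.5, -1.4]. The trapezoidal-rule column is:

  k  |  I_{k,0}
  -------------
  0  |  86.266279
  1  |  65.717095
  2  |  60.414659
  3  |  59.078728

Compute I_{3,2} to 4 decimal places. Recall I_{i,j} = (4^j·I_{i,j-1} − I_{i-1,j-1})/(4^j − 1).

Richardson extrapolation on the trapezoidal column (denominator 4−1=3):
I_{2,1} = 60.414659 + (60.414659 − 65.717095)/3 = 58.647180
I_{3,1} = 59.078728 + (59.078728 − 60.414659)/3 = 58.633418
I_{3,2} = 58.633418 + (58.633418 − 58.647180)/15 = 58.632501

58.6325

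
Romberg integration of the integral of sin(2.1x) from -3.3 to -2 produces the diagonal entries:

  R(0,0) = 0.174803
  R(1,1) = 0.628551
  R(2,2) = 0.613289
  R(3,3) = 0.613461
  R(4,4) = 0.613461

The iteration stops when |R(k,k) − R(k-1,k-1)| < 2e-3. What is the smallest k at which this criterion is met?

k = 3

|R(1,1) − R(0,0)| = 0.453748 ≥ 2e-3
|R(2,2) − R(1,1)| = 0.015262 ≥ 2e-3
|R(3,3) − R(2,2)| = 0.000172 < 2e-3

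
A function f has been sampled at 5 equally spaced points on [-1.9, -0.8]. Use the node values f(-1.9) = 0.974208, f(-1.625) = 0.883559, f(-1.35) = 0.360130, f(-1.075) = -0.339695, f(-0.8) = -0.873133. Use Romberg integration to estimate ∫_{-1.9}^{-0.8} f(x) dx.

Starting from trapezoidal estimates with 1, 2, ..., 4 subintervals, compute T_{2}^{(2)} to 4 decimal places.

0.2742

T_{0}^{(0)} (trapezoid, 1 panel, h=1.1000): 0.055591
T_{1}^{(0)} (trapezoid, 2 panels, h=0.5500): 0.225867
T_{2}^{(0)} (trapezoid, 4 panels, h=0.2750): 0.262496
T_{1}^{(1)} = 0.225867 + (0.225867 − 0.055591)/3 = 0.282626
T_{2}^{(1)} = 0.262496 + (0.262496 − 0.225867)/3 = 0.274706
T_{2}^{(2)} = 0.274706 + (0.274706 − 0.282626)/15 = 0.274178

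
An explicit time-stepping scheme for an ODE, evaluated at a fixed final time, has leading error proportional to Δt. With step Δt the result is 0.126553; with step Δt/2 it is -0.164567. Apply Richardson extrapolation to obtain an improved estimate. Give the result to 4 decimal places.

The leading error scales as Δt; refining by a factor of 2 reduces it by 2^1 = 2.
Extrapolated value = (2·A(Δt/2) − A(Δt)) / (2 − 1)
= (2·(-0.164567) − 0.126553) / 1
= -0.455687 / 1 = -0.455687

-0.4557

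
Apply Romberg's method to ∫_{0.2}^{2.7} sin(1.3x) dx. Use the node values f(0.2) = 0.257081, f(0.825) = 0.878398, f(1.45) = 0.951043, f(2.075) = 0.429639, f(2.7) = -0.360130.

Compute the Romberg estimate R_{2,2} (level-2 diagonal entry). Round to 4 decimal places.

1.4597

R_{0,0} (trapezoid, 1 panel, h=2.5000): -0.128811
R_{1,0} (trapezoid, 2 panels, h=1.2500): 1.124398
R_{2,0} (trapezoid, 4 panels, h=0.6250): 1.379722
R_{1,1} = 1.124398 + (1.124398 − (-0.128811))/3 = 1.542134
R_{2,1} = 1.379722 + (1.379722 − 1.124398)/3 = 1.464830
R_{2,2} = 1.464830 + (1.464830 − 1.542134)/15 = 1.459676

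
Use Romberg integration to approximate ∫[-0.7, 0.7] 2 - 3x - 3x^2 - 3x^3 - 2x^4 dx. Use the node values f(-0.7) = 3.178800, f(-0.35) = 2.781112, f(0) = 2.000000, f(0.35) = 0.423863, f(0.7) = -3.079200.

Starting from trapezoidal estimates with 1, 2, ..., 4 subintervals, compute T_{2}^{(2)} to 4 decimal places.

1.9795

T_{0}^{(0)} (trapezoid, 1 panel, h=1.4000): 0.069720
T_{1}^{(0)} (trapezoid, 2 panels, h=0.7000): 1.434860
T_{2}^{(0)} (trapezoid, 4 panels, h=0.3500): 1.839171
T_{1}^{(1)} = 1.434860 + (1.434860 − 0.069720)/3 = 1.889907
T_{2}^{(1)} = 1.839171 + (1.839171 − 1.434860)/3 = 1.973941
T_{2}^{(2)} = 1.973941 + (1.973941 − 1.889907)/15 = 1.979543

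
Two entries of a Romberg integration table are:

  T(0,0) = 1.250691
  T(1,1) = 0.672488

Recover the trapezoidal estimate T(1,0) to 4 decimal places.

0.8170

From T(1,1) = (4·T(1,0) − T(0,0))/3, solve for T(1,0):
4·T(1,0) = 3·0.672488 + 1.250691 = 3.268155
T(1,0) = 0.817039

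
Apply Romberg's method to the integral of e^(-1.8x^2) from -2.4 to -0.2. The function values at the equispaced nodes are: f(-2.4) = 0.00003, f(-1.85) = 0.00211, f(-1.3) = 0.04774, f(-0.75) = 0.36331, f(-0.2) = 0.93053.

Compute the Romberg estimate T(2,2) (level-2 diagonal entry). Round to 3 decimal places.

T(0,0) (trapezoid, 1 panel, h=2.2000): 1.02362
T(1,0) (trapezoid, 2 panels, h=1.1000): 0.56432
T(2,0) (trapezoid, 4 panels, h=0.5500): 0.48314
T(1,1) = 0.56432 + (0.56432 − 1.02362)/3 = 0.41122
T(2,1) = 0.48314 + (0.48314 − 0.56432)/3 = 0.45608
T(2,2) = 0.45608 + (0.45608 − 0.41122)/15 = 0.45907

0.459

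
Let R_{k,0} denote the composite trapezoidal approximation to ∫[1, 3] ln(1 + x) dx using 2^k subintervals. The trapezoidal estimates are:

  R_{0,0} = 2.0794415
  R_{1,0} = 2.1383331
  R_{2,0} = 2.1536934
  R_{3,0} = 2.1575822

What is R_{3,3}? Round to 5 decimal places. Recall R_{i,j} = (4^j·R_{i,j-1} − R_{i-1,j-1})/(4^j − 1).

Richardson extrapolation on the trapezoidal column (denominator 4−1=3):
R_{1,1} = 2.1383331 + (2.1383331 − 2.0794415)/3 = 2.1579636
R_{2,1} = 2.1536934 + (2.1536934 − 2.1383331)/3 = 2.1588135
R_{3,1} = (4·2.1575822 − 2.1536934) / 3 = 2.1588785
R_{2,2} = 2.1588135 + (2.1588135 − 2.1579636)/15 = 2.1588702
R_{3,2} = (16·2.1588785 − 2.1588135) / 15 = 2.1588828
R_{3,3} = 2.1588828 + (2.1588828 − 2.1588702)/63 = 2.1588830

2.15888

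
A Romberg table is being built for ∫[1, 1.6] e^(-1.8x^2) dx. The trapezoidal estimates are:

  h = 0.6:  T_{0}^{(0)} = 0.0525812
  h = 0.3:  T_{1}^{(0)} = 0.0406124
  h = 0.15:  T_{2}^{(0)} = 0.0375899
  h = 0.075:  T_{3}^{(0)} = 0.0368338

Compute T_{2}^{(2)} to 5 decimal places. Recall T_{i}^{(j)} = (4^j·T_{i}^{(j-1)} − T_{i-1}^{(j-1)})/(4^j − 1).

0.03658

Richardson extrapolation on the trapezoidal column (denominator 4−1=3):
T_{1}^{(1)} = (4·0.0406124 − 0.0525812) / 3 = 0.0366228
T_{2}^{(1)} = 0.0375899 + (0.0375899 − 0.0406124)/3 = 0.0365824
T_{2}^{(2)} = (16·0.0365824 − 0.0366228) / 15 = 0.0365797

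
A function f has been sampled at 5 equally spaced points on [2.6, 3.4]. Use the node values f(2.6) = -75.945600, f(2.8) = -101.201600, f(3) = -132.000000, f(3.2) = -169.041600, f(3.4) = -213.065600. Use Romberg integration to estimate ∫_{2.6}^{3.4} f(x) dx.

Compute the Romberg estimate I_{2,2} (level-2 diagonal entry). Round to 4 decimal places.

-108.9321

I_{0,0} (trapezoid, 1 panel, h=0.8000): -115.604480
I_{1,0} (trapezoid, 2 panels, h=0.4000): -110.602240
I_{2,0} (trapezoid, 4 panels, h=0.2000): -109.349760
I_{1,1} = -110.602240 + (-110.602240 − (-115.604480))/3 = -108.934827
I_{2,1} = -109.349760 + (-109.349760 − (-110.602240))/3 = -108.932267
I_{2,2} = -108.932267 + (-108.932267 − (-108.934827))/15 = -108.932096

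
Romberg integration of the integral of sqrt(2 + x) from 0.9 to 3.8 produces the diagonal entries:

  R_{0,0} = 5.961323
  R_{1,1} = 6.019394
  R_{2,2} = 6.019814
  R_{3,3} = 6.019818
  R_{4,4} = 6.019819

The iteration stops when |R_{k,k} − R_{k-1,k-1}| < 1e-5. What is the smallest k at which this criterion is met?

k = 3

|R_{1,1} − R_{0,0}| = 0.058071 ≥ 1e-5
|R_{2,2} − R_{1,1}| = 0.000420 ≥ 1e-5
|R_{3,3} − R_{2,2}| = 0.000004 < 1e-5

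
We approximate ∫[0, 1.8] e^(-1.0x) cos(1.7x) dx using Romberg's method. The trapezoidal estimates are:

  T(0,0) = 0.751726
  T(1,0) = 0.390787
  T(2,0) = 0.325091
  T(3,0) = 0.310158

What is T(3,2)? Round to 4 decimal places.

0.3053

T(2,1) = (4·0.325091 − 0.390787) / 3 = 0.303192
T(3,1) = (4·0.310158 − 0.325091) / 3 = 0.305180
T(3,2) = 0.305180 + (0.305180 − 0.303192)/15 = 0.305313
(Column j=1 coincides with Simpson's rule on the same nodes.)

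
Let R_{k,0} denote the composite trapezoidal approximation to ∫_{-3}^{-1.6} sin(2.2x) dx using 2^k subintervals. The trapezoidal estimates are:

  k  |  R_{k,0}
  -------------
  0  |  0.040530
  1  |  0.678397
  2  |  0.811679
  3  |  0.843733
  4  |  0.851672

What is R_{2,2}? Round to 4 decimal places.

R_{1,1} = (4·0.678397 − 0.040530) / 3 = 0.891019
R_{2,1} = (4·0.811679 − 0.678397) / 3 = 0.856106
R_{2,2} = (16·0.856106 − 0.891019) / 15 = 0.853778

0.8538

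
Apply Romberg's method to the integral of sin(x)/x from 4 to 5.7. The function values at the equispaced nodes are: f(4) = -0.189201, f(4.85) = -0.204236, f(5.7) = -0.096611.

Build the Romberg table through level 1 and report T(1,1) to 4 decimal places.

-0.3124

T(0,0) (trapezoid, 1 panel, h=1.7000): -0.242940
T(1,0) (trapezoid, 2 panels, h=0.8500): -0.295071
T(1,1) = -0.295071 + (-0.295071 − (-0.242940))/3 = -0.312448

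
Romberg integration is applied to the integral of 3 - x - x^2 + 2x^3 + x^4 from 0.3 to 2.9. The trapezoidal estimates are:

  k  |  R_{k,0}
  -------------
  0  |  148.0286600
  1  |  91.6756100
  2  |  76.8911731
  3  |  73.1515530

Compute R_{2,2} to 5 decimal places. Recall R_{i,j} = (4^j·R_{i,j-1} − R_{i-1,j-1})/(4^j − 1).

R_{1,1} = (4·91.6756100 − 148.0286600) / 3 = 72.8912600
R_{2,1} = (4·76.8911731 − 91.6756100) / 3 = 71.9630275
R_{2,2} = (16·71.9630275 − 72.8912600) / 15 = 71.9011453

71.90115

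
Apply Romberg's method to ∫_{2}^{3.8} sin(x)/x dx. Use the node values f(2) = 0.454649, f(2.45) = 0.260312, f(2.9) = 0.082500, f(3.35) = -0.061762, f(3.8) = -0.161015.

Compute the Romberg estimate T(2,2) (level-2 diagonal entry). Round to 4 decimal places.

T(0,0) (trapezoid, 1 panel, h=1.8000): 0.264271
T(1,0) (trapezoid, 2 panels, h=0.9000): 0.206385
T(2,0) (trapezoid, 4 panels, h=0.4500): 0.192540
T(1,1) = 0.206385 + (0.206385 − 0.264271)/3 = 0.187090
T(2,1) = 0.192540 + (0.192540 − 0.206385)/3 = 0.187925
T(2,2) = 0.187925 + (0.187925 − 0.187090)/15 = 0.187981

0.1880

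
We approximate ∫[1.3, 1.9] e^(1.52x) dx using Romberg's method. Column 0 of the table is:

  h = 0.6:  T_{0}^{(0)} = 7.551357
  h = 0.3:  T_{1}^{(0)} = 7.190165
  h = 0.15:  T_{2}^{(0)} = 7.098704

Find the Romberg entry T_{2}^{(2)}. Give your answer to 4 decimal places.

7.0681

Richardson extrapolation on the trapezoidal column (denominator 4−1=3):
T_{1}^{(1)} = 7.190165 + (7.190165 − 7.551357)/3 = 7.069768
T_{2}^{(1)} = (4·7.098704 − 7.190165) / 3 = 7.068217
T_{2}^{(2)} = 7.068217 + (7.068217 − 7.069768)/15 = 7.068114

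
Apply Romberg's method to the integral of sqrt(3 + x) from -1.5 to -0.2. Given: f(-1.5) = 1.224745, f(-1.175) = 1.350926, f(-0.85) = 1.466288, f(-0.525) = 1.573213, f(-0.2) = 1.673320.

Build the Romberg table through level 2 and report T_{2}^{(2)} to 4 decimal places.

T_{0}^{(0)} (trapezoid, 1 panel, h=1.3000): 1.883742
T_{1}^{(0)} (trapezoid, 2 panels, h=0.6500): 1.894958
T_{2}^{(0)} (trapezoid, 4 panels, h=0.3250): 1.897824
T_{1}^{(1)} = 1.894958 + (1.894958 − 1.883742)/3 = 1.898697
T_{2}^{(1)} = 1.897824 + (1.897824 − 1.894958)/3 = 1.898779
T_{2}^{(2)} = 1.898779 + (1.898779 − 1.898697)/15 = 1.898784

1.8988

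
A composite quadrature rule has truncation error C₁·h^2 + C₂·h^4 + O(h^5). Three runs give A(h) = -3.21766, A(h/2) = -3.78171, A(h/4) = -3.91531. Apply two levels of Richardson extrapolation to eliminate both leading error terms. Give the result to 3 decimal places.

-3.959

First eliminate the h^2 term (factor 2^2 = 4):
  B₁ = (4·(-3.78171) − (-3.21766))/3 = -3.96973
  B₂ = (4·(-3.91531) − (-3.78171))/3 = -3.95984
Then eliminate the h^4 term (factor 2^4 = 16):
  (16·(-3.95984) − (-3.96973))/15 = -3.95918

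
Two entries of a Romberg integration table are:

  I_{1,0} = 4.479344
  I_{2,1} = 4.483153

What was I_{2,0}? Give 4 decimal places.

4.4822

From I_{2,1} = (4·I_{2,0} − I_{1,0})/3, solve for I_{2,0}:
4·I_{2,0} = 3·4.483153 + 4.479344 = 17.928803
I_{2,0} = 4.482201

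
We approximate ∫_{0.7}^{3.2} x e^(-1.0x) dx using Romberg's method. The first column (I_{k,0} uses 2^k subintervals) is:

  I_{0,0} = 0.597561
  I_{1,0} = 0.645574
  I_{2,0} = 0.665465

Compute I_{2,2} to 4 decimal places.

I_{1,1} = 0.645574 + (0.645574 − 0.597561)/3 = 0.661578
I_{2,1} = 0.665465 + (0.665465 − 0.645574)/3 = 0.672095
I_{2,2} = 0.672095 + (0.672095 − 0.661578)/15 = 0.672796

0.6728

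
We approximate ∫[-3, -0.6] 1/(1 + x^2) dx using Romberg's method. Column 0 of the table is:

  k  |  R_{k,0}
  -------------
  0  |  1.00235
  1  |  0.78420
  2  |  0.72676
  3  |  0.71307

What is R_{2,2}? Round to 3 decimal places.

Richardson extrapolation on the trapezoidal column (denominator 4−1=3):
R_{1,1} = 0.78420 + (0.78420 − 1.00235)/3 = 0.71148
R_{2,1} = (4·0.72676 − 0.78420) / 3 = 0.70761
R_{2,2} = 0.70761 + (0.70761 − 0.71148)/15 = 0.70735

0.707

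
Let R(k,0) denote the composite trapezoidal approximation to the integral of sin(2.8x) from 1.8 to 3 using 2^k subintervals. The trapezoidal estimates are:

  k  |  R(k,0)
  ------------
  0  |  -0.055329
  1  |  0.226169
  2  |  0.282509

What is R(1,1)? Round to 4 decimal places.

0.3200

Richardson extrapolation on the trapezoidal column (denominator 4−1=3):
R(1,1) = 0.226169 + (0.226169 − (-0.055329))/3 = 0.320002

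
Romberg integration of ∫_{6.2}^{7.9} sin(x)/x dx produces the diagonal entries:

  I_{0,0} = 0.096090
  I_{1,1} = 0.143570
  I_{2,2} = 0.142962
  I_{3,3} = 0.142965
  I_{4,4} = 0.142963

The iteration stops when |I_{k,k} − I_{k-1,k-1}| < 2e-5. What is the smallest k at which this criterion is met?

k = 3

|I_{1,1} − I_{0,0}| = 0.047480 ≥ 2e-5
|I_{2,2} − I_{1,1}| = 0.000608 ≥ 2e-5
|I_{3,3} − I_{2,2}| = 0.000003 < 2e-5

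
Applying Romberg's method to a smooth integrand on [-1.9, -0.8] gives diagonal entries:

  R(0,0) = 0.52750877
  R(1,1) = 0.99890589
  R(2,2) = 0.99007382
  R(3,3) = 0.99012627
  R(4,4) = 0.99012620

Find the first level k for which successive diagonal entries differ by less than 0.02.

|R(1,1) − R(0,0)| = 0.47139712 ≥ 0.02
|R(2,2) − R(1,1)| = 0.00883207 < 0.02

k = 2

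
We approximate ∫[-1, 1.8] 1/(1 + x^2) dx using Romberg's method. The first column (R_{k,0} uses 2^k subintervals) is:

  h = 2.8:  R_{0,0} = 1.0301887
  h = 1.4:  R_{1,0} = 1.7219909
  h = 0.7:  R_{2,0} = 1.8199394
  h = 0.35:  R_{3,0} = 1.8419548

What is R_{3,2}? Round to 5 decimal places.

1.84907

Richardson extrapolation on the trapezoidal column (denominator 4−1=3):
R_{2,1} = (4·1.8199394 − 1.7219909) / 3 = 1.8525889
R_{3,1} = (4·1.8419548 − 1.8199394) / 3 = 1.8492933
R_{3,2} = (16·1.8492933 − 1.8525889) / 15 = 1.8490736
(Column j=1 coincides with Simpson's rule on the same nodes.)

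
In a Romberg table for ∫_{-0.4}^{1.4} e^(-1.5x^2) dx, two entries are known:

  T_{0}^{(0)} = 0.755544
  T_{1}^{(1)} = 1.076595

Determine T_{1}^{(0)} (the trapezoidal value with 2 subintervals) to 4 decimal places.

0.9963

From T_{1}^{(1)} = (4·T_{1}^{(0)} − T_{0}^{(0)})/3, solve for T_{1}^{(0)}:
4·T_{1}^{(0)} = 3·1.076595 + 0.755544 = 3.985329
T_{1}^{(0)} = 0.996332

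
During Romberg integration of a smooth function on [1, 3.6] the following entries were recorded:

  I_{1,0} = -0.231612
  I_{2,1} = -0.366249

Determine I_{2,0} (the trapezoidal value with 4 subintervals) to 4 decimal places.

From I_{2,1} = (4·I_{2,0} − I_{1,0})/3, solve for I_{2,0}:
4·I_{2,0} = 3·(-0.366249) + (-0.231612) = -1.330359
I_{2,0} = -0.332590

-0.3326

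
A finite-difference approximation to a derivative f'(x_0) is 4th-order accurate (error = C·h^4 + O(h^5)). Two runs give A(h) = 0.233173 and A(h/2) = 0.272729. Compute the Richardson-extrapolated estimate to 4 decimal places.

The leading error scales as h^4; refining by a factor of 2 reduces it by 2^4 = 16.
Extrapolated value = (16·A(h/2) − A(h)) / (16 − 1)
= (16·0.272729 − 0.233173) / 15
= 4.130491 / 15 = 0.275366

0.2754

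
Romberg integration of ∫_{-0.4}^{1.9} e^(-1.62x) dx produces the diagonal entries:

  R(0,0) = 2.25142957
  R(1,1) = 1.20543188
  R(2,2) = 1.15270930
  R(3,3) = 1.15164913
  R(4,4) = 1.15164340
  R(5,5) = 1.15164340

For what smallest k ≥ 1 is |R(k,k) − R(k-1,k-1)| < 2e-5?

k = 4

|R(1,1) − R(0,0)| = 1.04599769 ≥ 2e-5
|R(2,2) − R(1,1)| = 0.05272258 ≥ 2e-5
|R(3,3) − R(2,2)| = 0.00106017 ≥ 2e-5
|R(4,4) − R(3,3)| = 0.00000573 < 2e-5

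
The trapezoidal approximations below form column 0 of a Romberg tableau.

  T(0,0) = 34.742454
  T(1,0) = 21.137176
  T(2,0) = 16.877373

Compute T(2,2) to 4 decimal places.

T(1,1) = 21.137176 + (21.137176 − 34.742454)/3 = 16.602083
T(2,1) = (4·16.877373 − 21.137176) / 3 = 15.457439
T(2,2) = 15.457439 + (15.457439 − 16.602083)/15 = 15.381129

15.3811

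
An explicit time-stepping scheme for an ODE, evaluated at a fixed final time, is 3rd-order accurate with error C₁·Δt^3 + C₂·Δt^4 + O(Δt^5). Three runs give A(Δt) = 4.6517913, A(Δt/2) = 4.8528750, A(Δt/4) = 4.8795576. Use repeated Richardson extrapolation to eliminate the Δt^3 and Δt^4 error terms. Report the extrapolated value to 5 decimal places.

4.88349

First eliminate the Δt^3 term (factor 2^3 = 8):
  B₁ = (8·4.8528750 − 4.6517913)/7 = 4.8816012
  B₂ = (8·4.8795576 − 4.8528750)/7 = 4.8833694
Then eliminate the Δt^4 term (factor 2^4 = 16):
  (16·4.8833694 − 4.8816012)/15 = 4.8834873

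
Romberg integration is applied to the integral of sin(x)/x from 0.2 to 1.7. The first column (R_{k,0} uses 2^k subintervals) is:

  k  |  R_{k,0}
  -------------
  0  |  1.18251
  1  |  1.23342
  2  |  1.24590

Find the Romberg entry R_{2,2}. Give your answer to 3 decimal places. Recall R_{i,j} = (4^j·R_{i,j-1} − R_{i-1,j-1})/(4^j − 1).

Richardson extrapolation on the trapezoidal column (denominator 4−1=3):
R_{1,1} = (4·1.23342 − 1.18251) / 3 = 1.25039
R_{2,1} = 1.24590 + (1.24590 − 1.23342)/3 = 1.25006
R_{2,2} = 1.25006 + (1.25006 − 1.25039)/15 = 1.25004

1.250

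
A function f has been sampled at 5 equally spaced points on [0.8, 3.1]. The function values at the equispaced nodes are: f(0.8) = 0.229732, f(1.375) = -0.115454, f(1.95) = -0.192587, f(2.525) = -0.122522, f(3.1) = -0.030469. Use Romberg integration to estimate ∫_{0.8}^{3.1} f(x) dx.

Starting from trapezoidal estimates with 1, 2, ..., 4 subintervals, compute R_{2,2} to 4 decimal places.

-0.2180

R_{0,0} (trapezoid, 1 panel, h=2.3000): 0.229152
R_{1,0} (trapezoid, 2 panels, h=1.1500): -0.106899
R_{2,0} (trapezoid, 4 panels, h=0.5750): -0.190286
R_{1,1} = -0.106899 + (-0.106899 − 0.229152)/3 = -0.218916
R_{2,1} = -0.190286 + (-0.190286 − (-0.106899))/3 = -0.218082
R_{2,2} = -0.218082 + (-0.218082 − (-0.218916))/15 = -0.218026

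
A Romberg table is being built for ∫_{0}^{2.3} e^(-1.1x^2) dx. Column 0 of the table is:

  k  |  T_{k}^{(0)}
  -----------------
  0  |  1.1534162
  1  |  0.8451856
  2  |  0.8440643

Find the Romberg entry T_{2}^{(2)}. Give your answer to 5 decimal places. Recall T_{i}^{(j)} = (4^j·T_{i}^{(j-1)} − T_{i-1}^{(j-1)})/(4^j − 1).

T_{1}^{(1)} = (4·0.8451856 − 1.1534162) / 3 = 0.7424421
T_{2}^{(1)} = 0.8440643 + (0.8440643 − 0.8451856)/3 = 0.8436905
T_{2}^{(2)} = (16·0.8436905 − 0.7424421) / 15 = 0.8504404

0.85044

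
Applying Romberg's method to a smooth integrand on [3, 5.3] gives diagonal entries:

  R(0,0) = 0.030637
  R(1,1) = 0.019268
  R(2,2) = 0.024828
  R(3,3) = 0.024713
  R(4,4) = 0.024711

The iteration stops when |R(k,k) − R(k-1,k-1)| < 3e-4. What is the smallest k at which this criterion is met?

k = 3

|R(1,1) − R(0,0)| = 0.011369 ≥ 3e-4
|R(2,2) − R(1,1)| = 0.005560 ≥ 3e-4
|R(3,3) − R(2,2)| = 0.000115 < 3e-4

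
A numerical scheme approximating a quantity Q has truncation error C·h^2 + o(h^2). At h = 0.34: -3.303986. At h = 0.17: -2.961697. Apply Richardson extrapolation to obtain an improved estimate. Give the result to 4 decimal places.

-2.8476

Extrapolated value = (4·A(h/2) − A(h)) / (4 − 1)
= (4·(-2.961697) − (-3.303986)) / 3
= -8.542802 / 3 = -2.847601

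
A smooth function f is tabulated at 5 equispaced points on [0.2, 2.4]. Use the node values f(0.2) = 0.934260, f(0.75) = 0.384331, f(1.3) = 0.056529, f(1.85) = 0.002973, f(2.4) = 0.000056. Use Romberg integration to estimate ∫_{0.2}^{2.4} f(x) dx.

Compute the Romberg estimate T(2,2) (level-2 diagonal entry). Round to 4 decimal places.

T(0,0) (trapezoid, 1 panel, h=2.2000): 1.027748
T(1,0) (trapezoid, 2 panels, h=1.1000): 0.576056
T(2,0) (trapezoid, 4 panels, h=0.5500): 0.501045
T(1,1) = 0.576056 + (0.576056 − 1.027748)/3 = 0.425492
T(2,1) = 0.501045 + (0.501045 − 0.576056)/3 = 0.476041
T(2,2) = 0.476041 + (0.476041 − 0.425492)/15 = 0.479411

0.4794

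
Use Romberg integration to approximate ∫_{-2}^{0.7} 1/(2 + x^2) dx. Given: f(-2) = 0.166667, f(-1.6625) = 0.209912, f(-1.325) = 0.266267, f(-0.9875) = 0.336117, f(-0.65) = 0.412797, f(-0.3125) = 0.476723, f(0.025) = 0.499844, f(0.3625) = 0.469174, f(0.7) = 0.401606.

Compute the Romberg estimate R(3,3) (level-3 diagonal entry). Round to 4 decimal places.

R(0,0) (trapezoid, 1 panel, h=2.7000): 0.767169
R(1,0) (trapezoid, 2 panels, h=1.3500): 0.940860
R(2,0) (trapezoid, 4 panels, h=0.6750): 0.987555
R(3,0) (trapezoid, 8 panels, h=0.3375): 0.997303
R(1,1) = 0.940860 + (0.940860 − 0.767169)/3 = 0.998757
R(2,1) = 0.987555 + (0.987555 − 0.940860)/3 = 1.003120
R(3,1) = 0.997303 + (0.997303 − 0.987555)/3 = 1.000552
R(2,2) = 1.003120 + (1.003120 − 0.998757)/15 = 1.003411
R(3,2) = 1.000552 + (1.000552 − 1.003120)/15 = 1.000381
R(3,3) = 1.000381 + (1.000381 − 1.003411)/63 = 1.000333

1.0003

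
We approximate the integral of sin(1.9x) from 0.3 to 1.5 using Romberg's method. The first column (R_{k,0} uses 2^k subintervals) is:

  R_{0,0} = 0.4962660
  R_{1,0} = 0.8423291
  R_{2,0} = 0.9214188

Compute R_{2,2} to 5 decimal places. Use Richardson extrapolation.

R_{1,1} = 0.8423291 + (0.8423291 − 0.4962660)/3 = 0.9576835
R_{2,1} = (4·0.9214188 − 0.8423291) / 3 = 0.9477820
R_{2,2} = (16·0.9477820 − 0.9576835) / 15 = 0.9471219
(Column j=1 coincides with Simpson's rule on the same nodes.)

0.94712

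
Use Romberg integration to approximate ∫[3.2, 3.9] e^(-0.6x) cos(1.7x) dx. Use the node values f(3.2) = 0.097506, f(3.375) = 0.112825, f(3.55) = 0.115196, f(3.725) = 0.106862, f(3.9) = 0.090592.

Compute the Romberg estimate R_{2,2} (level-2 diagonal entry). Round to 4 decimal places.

0.0757

R_{0,0} (trapezoid, 1 panel, h=0.7000): 0.065834
R_{1,0} (trapezoid, 2 panels, h=0.3500): 0.073236
R_{2,0} (trapezoid, 4 panels, h=0.1750): 0.075063
R_{1,1} = 0.073236 + (0.073236 − 0.065834)/3 = 0.075703
R_{2,1} = 0.075063 + (0.075063 − 0.073236)/3 = 0.075672
R_{2,2} = 0.075672 + (0.075672 − 0.075703)/15 = 0.075670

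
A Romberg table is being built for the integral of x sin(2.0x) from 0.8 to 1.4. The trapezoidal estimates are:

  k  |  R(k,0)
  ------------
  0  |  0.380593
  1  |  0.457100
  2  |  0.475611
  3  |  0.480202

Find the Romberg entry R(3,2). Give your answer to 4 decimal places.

Richardson extrapolation on the trapezoidal column (denominator 4−1=3):
R(2,1) = 0.475611 + (0.475611 − 0.457100)/3 = 0.481781
R(3,1) = 0.480202 + (0.480202 − 0.475611)/3 = 0.481732
R(3,2) = 0.481732 + (0.481732 − 0.481781)/15 = 0.481729
(Column j=1 coincides with Simpson's rule on the same nodes.)

0.4817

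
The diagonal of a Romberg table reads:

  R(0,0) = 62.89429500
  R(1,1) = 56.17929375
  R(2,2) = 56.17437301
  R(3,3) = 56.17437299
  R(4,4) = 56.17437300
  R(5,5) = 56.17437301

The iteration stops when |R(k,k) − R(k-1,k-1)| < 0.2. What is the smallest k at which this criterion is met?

k = 2

|R(1,1) − R(0,0)| = 6.71500125 ≥ 0.2
|R(2,2) − R(1,1)| = 0.00492074 < 0.2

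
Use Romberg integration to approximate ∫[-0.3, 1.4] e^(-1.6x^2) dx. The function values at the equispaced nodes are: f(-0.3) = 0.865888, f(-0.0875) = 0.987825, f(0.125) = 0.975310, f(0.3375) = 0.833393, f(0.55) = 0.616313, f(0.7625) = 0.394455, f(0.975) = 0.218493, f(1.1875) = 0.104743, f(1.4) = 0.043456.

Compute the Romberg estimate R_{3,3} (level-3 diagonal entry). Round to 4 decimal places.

R_{0,0} (trapezoid, 1 panel, h=1.7000): 0.772942
R_{1,0} (trapezoid, 2 panels, h=0.8500): 0.910337
R_{2,0} (trapezoid, 4 panels, h=0.4250): 0.962535
R_{3,0} (trapezoid, 8 panels, h=0.2125): 0.974356
R_{1,1} = 0.910337 + (0.910337 − 0.772942)/3 = 0.956135
R_{2,1} = 0.962535 + (0.962535 − 0.910337)/3 = 0.979934
R_{3,1} = 0.974356 + (0.974356 − 0.962535)/3 = 0.978296
R_{2,2} = 0.979934 + (0.979934 − 0.956135)/15 = 0.981521
R_{3,2} = 0.978296 + (0.978296 − 0.979934)/15 = 0.978187
R_{3,3} = 0.978187 + (0.978187 − 0.981521)/63 = 0.978134

0.9781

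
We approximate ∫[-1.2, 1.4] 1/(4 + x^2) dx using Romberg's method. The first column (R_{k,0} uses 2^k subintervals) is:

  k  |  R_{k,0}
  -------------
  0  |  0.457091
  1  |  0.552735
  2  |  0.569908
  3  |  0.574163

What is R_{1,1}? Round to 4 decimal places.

Richardson extrapolation on the trapezoidal column (denominator 4−1=3):
R_{1,1} = 0.552735 + (0.552735 − 0.457091)/3 = 0.584616

0.5846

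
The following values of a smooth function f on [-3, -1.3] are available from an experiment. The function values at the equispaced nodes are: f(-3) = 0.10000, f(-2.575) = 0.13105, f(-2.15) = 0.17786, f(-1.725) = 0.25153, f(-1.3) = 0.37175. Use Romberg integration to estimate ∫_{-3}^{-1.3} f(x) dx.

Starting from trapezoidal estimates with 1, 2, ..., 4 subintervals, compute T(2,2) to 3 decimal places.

0.334

T(0,0) (trapezoid, 1 panel, h=1.7000): 0.40099
T(1,0) (trapezoid, 2 panels, h=0.8500): 0.35167
T(2,0) (trapezoid, 4 panels, h=0.4250): 0.33843
T(1,1) = 0.35167 + (0.35167 − 0.40099)/3 = 0.33523
T(2,1) = 0.33843 + (0.33843 − 0.35167)/3 = 0.33402
T(2,2) = 0.33402 + (0.33402 − 0.33523)/15 = 0.33394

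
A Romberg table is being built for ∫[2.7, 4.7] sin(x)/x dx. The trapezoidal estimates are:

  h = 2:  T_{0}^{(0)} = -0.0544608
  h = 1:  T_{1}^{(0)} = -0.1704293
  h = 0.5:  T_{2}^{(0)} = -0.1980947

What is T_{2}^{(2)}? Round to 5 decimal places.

-0.20720

Richardson extrapolation on the trapezoidal column (denominator 4−1=3):
T_{1}^{(1)} = -0.1704293 + (-0.1704293 − (-0.0544608))/3 = -0.2090855
T_{2}^{(1)} = -0.1980947 + (-0.1980947 − (-0.1704293))/3 = -0.2073165
T_{2}^{(2)} = -0.2073165 + (-0.2073165 − (-0.2090855))/15 = -0.2071986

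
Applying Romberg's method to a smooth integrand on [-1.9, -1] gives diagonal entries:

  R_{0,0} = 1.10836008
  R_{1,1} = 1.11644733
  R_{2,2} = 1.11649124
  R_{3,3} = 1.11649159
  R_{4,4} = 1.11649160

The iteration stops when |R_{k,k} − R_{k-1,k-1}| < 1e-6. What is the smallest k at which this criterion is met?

|R_{1,1} − R_{0,0}| = 0.00808725 ≥ 1e-6
|R_{2,2} − R_{1,1}| = 0.00004391 ≥ 1e-6
|R_{3,3} − R_{2,2}| = 0.00000035 < 1e-6

k = 3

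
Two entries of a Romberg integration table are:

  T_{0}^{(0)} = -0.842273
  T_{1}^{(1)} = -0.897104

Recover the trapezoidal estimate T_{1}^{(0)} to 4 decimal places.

From T_{1}^{(1)} = (4·T_{1}^{(0)} − T_{0}^{(0)})/3, solve for T_{1}^{(0)}:
4·T_{1}^{(0)} = 3·(-0.897104) + (-0.842273) = -3.533585
T_{1}^{(0)} = -0.883396

-0.8834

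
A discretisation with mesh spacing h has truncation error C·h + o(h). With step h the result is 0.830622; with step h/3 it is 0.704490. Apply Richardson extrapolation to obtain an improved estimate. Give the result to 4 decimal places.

The leading error scales as h; refining by a factor of 3 reduces it by 3^1 = 3.
Extrapolated value = (3·A(h/3) − A(h)) / (3 − 1)
= (3·0.704490 − 0.830622) / 2
= 1.282848 / 2 = 0.641424

0.6414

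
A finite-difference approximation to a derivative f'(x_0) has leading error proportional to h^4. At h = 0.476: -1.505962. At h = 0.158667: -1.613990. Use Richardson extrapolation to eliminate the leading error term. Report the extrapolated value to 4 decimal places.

The leading error scales as h^4; refining by a factor of 3 reduces it by 3^4 = 81.
Extrapolated value = (81·A(h/3) − A(h)) / (81 − 1)
= (81·(-1.613990) − (-1.505962)) / 80
= -129.227228 / 80 = -1.615340

-1.6153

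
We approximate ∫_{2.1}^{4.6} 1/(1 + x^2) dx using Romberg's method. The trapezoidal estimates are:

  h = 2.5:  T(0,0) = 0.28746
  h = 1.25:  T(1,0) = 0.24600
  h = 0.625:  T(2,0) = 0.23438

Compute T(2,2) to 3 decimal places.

T(1,1) = (4·0.24600 − 0.28746) / 3 = 0.23218
T(2,1) = (4·0.23438 − 0.24600) / 3 = 0.23051
T(2,2) = (16·0.23051 − 0.23218) / 15 = 0.23040
(Column j=1 coincides with Simpson's rule on the same nodes.)

0.230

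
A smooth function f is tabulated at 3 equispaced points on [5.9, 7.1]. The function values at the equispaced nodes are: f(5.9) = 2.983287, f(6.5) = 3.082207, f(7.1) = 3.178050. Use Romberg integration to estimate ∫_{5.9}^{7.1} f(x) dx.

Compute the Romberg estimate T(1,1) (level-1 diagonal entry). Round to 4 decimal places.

3.6980

T(0,0) (trapezoid, 1 panel, h=1.2000): 3.696802
T(1,0) (trapezoid, 2 panels, h=0.6000): 3.697725
T(1,1) = 3.697725 + (3.697725 − 3.696802)/3 = 3.698033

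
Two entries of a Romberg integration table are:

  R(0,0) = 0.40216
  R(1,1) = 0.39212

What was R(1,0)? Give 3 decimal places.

From R(1,1) = (4·R(1,0) − R(0,0))/3, solve for R(1,0):
4·R(1,0) = 3·0.39212 + 0.40216 = 1.57852
R(1,0) = 0.39463

0.395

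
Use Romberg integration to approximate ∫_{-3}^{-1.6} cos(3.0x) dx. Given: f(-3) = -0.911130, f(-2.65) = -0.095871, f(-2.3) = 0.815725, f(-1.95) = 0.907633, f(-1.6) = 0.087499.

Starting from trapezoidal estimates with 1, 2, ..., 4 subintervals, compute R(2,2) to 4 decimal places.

0.4667

R(0,0) (trapezoid, 1 panel, h=1.4000): -0.576542
R(1,0) (trapezoid, 2 panels, h=0.7000): 0.282737
R(2,0) (trapezoid, 4 panels, h=0.3500): 0.425485
R(1,1) = 0.282737 + (0.282737 − (-0.576542))/3 = 0.569163
R(2,1) = 0.425485 + (0.425485 − 0.282737)/3 = 0.473068
R(2,2) = 0.473068 + (0.473068 − 0.569163)/15 = 0.466662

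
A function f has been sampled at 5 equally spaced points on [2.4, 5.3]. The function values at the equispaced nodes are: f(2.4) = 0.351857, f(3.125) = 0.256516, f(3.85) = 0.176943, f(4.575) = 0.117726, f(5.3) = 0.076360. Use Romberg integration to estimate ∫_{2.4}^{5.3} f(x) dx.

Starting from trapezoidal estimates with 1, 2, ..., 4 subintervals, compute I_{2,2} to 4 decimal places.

I_{0,0} (trapezoid, 1 panel, h=2.9000): 0.620915
I_{1,0} (trapezoid, 2 panels, h=1.4500): 0.567025
I_{2,0} (trapezoid, 4 panels, h=0.7250): 0.554838
I_{1,1} = 0.567025 + (0.567025 − 0.620915)/3 = 0.549062
I_{2,1} = 0.554838 + (0.554838 − 0.567025)/3 = 0.550776
I_{2,2} = 0.550776 + (0.550776 − 0.549062)/15 = 0.550890

0.5509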